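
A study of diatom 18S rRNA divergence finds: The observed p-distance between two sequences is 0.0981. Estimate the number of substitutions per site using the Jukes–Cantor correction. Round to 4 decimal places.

0.1051

d = −(3/4) ln(1 − 4p/3) = −0.75 ln(1 − 0.1308) = −0.75 ln(0.8692)
  = −0.75 × (-0.140182) = 0.105137 substitutions/site.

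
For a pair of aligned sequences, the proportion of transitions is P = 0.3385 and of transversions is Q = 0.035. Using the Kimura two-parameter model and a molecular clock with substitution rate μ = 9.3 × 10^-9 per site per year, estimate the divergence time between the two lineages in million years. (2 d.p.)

Under the Kimura two-parameter model, d = −½ ln(1 − 2P − Q) − ¼ ln(1 − 2Q).
1 − 2P − Q = 0.288, giving −½ ln(0.288) = 0.622397.
1 − 2Q = 0.93, giving −¼ ln(0.93) = 0.018143.
d = 0.622397 + 0.018143 = 0.640540.
Under a molecular clock d = 2μt, so t = d/(2μ) = 0.640540 / (2 × 9.3 × 10^-9) = 34.44 million years.

34.44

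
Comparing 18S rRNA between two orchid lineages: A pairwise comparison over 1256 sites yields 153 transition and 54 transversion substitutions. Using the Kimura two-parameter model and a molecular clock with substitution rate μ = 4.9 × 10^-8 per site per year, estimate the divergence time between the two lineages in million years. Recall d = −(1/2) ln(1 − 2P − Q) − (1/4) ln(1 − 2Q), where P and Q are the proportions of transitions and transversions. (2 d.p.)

1.95

P = 153/1256 ≈ 0.121815 and Q = 54/1256 ≈ 0.042994.
Under the Kimura two-parameter model, d = −½ ln(1 − 2P − Q) − ¼ ln(1 − 2Q).
1 − 2P − Q = 0.713376, giving −½ ln(0.713376) = 0.168873.
1 − 2Q = 0.914012, giving −¼ ln(0.914012) = 0.022478.
d = 0.168873 + 0.022478 = 0.191351.
Under a molecular clock d = 2μt, so t = d/(2μ) = 0.191351 / (2 × 4.9 × 10^-8) = 1.95 million years.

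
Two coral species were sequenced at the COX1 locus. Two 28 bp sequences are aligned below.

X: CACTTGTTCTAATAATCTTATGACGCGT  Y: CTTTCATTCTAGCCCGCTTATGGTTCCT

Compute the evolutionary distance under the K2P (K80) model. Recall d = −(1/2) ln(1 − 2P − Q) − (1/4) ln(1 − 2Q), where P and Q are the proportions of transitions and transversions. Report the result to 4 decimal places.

Of 28 sites, 7 differences are transitions and 6 are transversions, so P = 7/28 = 0.25 and Q = 6/28 ≈ 0.214286.
Under the Kimura two-parameter model, d = −½ ln(1 − 2P − Q) − ¼ ln(1 − 2Q).
1 − 2P − Q = 0.285714, giving −½ ln(0.285714) = 0.626382.
1 − 2Q = 0.571428, giving −¼ ln(0.571428) = 0.139904.
d = 0.626382 + 0.139904 = 0.766286.

0.7663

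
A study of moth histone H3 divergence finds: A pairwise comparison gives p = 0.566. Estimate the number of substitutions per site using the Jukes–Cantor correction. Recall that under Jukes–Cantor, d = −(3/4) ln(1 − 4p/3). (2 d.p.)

d = −(3/4) ln(1 − 4p/3) = −0.75 ln(1 − 0.754667) = −0.75 ln(0.245333)
  = −0.75 × (-1.405139) = 1.053854 substitutions/site.

1.05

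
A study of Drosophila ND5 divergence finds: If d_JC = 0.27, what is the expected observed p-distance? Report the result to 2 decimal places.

0.23

p = (3/4)(1 − e^(−4d/3)) = 0.75 × (1 − e^(-0.36)) = 0.75 × (1 − 0.697676) = 0.226743.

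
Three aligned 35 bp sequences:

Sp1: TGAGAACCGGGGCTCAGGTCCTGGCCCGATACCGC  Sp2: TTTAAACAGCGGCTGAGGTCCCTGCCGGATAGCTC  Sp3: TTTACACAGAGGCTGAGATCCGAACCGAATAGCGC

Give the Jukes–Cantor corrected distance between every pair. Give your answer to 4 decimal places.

d(Sp1,Sp2) = 0.4073, d(Sp1,Sp3) = 0.5716, d(Sp2,Sp3) = 0.2726

Sp1–Sp2: 11/35 sites differ → p ≈ 0.314286, d = −0.75 ln(1 − 0.419048) = 0.407315 ≈ 0.4073.
Sp1–Sp3: 14/35 sites differ → p = 0.4, d = −0.75 ln(1 − 0.533333) = 0.571605 ≈ 0.5716.
Sp2–Sp3: 8/35 sites differ → p ≈ 0.228571, d = −0.75 ln(1 − 0.304761) = 0.272625 ≈ 0.2726.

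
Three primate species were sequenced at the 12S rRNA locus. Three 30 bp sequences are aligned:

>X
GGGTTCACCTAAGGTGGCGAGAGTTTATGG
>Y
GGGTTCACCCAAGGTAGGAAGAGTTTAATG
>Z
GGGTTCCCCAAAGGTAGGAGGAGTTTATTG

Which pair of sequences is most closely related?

X–Y: 6/30 differ, p = 0.200, d = 0.233.
X–Z: 7/30 differ, p = 0.233, d = 0.280.
Y–Z: 4/30 differ, p = 0.133, d = 0.147.
The smallest distance is between Y and Z.

Y and Z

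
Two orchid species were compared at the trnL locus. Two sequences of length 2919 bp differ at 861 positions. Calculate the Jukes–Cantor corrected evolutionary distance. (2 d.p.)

p = 861/2919 ≈ 0.294964.
d = −(3/4) ln(1 − 4p/3) = −0.75 ln(1 − 0.393285) = −0.75 ln(0.606715)
  = −0.75 × (-0.499696) = 0.374772 substitutions/site.

0.37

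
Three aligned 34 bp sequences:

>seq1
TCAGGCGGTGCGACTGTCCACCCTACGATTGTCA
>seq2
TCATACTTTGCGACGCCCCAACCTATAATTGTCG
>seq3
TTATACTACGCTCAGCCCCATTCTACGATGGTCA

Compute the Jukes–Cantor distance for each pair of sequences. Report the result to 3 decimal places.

d(seq1,seq2) = 0.423, d(seq1,seq3) = 0.665, d(seq2,seq3) = 0.477

seq1–seq2: 11/34 sites differ → p ≈ 0.323529, d = −0.75 ln(1 − 0.431372) = 0.423397 ≈ 0.423.
seq1–seq3: 15/34 sites differ → p ≈ 0.441176, d = −0.75 ln(1 − 0.588235) = 0.665477 ≈ 0.665.
seq2–seq3: 12/34 sites differ → p ≈ 0.352941, d = −0.75 ln(1 − 0.470588) = 0.476991 ≈ 0.477.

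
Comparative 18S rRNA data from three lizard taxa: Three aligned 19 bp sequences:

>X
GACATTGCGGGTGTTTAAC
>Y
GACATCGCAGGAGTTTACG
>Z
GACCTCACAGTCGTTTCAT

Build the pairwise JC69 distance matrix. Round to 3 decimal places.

d(X,Y) = 0.324, d(X,Z) = 0.618, d(Y,Z) = 0.507

X–Y: 5/19 sites differ → p ≈ 0.263158, d = −0.75 ln(1 − 0.350877) = 0.324100 ≈ 0.324.
X–Z: 8/19 sites differ → p ≈ 0.421053, d = −0.75 ln(1 − 0.561404) = 0.618132 ≈ 0.618.
Y–Z: 7/19 sites differ → p ≈ 0.368421, d = −0.75 ln(1 − 0.491228) = 0.506816 ≈ 0.507.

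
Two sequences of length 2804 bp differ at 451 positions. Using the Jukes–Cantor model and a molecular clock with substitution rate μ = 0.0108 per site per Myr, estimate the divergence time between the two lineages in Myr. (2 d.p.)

p = 451/2804 ≈ 0.160842.
d = −(3/4) ln(1 − 4p/3) = −0.75 ln(1 − 0.214456) = −0.75 ln(0.785544)
  = −0.75 × (-0.241379) = 0.181034 substitutions/site.
Under a molecular clock d = 2μt, so t = d/(2μ) = 0.181034 / (2 × 0.0108) = 8.38 Myr.

8.38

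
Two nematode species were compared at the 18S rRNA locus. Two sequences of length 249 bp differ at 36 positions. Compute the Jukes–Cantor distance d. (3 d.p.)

p = 36/249 ≈ 0.144578.
d = −(3/4) ln(1 − 4p/3) = −0.75 ln(1 − 0.192771) = −0.75 ln(0.807229)
  = −0.75 × (-0.214148) = 0.160611 substitutions/site.

0.161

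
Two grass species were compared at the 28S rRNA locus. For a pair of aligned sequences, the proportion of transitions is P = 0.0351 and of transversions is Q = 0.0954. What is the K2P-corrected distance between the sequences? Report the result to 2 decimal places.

0.14

Under the Kimura two-parameter model, d = −½ ln(1 − 2P − Q) − ¼ ln(1 − 2Q).
1 − 2P − Q = 0.8344, giving −½ ln(0.8344) = 0.090521.
1 − 2Q = 0.8092, giving −¼ ln(0.8092) = 0.052927.
d = 0.090521 + 0.052927 = 0.143448.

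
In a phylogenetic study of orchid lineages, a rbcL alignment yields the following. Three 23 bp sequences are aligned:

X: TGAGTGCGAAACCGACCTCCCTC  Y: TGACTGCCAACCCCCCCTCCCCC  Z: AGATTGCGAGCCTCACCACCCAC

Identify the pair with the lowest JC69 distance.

X and Y

X–Y: 6/23 differ, p = 0.261, d = 0.321.
X–Z: 8/23 differ, p = 0.348, d = 0.467.
Y–Z: 8/23 differ, p = 0.348, d = 0.467.
The smallest distance is between X and Y.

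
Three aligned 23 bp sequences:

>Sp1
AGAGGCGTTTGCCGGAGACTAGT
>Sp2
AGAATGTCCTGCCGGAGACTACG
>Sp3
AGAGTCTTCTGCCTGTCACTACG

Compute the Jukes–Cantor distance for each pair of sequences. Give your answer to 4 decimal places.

Sp1–Sp2: 8/23 sites differ → p ≈ 0.347826, d = −0.75 ln(1 − 0.463768) = 0.467391 ≈ 0.4674.
Sp1–Sp3: 8/23 sites differ → p ≈ 0.347826, d = −0.75 ln(1 − 0.463768) = 0.467391 ≈ 0.4674.
Sp2–Sp3: 6/23 sites differ → p ≈ 0.26087, d = −0.75 ln(1 − 0.347827) = 0.320584 ≈ 0.3206.

d(Sp1,Sp2) = 0.4674, d(Sp1,Sp3) = 0.4674, d(Sp2,Sp3) = 0.3206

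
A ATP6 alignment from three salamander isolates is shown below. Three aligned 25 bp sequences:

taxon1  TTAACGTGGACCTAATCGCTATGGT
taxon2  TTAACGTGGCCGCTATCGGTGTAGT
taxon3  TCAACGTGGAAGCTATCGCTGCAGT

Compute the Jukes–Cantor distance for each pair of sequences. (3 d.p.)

taxon1–taxon2: 7/25 sites differ → p = 0.28, d = −0.75 ln(1 − 0.373333) = 0.350505 ≈ 0.351.
taxon1–taxon3: 8/25 sites differ → p = 0.32, d = −0.75 ln(1 − 0.426667) = 0.417216 ≈ 0.417.
taxon2–taxon3: 5/25 sites differ → p = 0.2, d = −0.75 ln(1 − 0.266667) = 0.232617 ≈ 0.233.

d(taxon1,taxon2) = 0.351, d(taxon1,taxon3) = 0.417, d(taxon2,taxon3) = 0.233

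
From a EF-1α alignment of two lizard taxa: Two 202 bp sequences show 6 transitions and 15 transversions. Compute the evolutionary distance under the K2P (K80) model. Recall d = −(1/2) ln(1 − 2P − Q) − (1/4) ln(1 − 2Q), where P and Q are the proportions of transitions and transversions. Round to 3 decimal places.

0.112

P = 6/202 ≈ 0.029703 and Q = 15/202 ≈ 0.074257.
Under the Kimura two-parameter model, d = −½ ln(1 − 2P − Q) − ¼ ln(1 − 2Q).
1 − 2P − Q = 0.866337, giving −½ ln(0.866337) = 0.071741.
1 − 2Q = 0.851486, giving −¼ ln(0.851486) = 0.040193.
d = 0.071741 + 0.040193 = 0.111934.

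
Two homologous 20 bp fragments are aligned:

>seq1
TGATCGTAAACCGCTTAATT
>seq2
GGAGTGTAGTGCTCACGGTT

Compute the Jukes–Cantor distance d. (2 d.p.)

The sequences differ at 11 of 20 sites, so p = 11/20 = 0.55.
d = −(3/4) ln(1 − 4p/3) = −0.75 ln(1 − 0.733333) = −0.75 ln(0.266667)
  = −0.75 × (-1.321755) = 0.991316 substitutions/site.

0.99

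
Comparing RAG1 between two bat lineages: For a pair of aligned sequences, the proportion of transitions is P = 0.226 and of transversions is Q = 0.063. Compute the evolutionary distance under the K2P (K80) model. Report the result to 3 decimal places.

0.395

Under the Kimura two-parameter model, d = −½ ln(1 − 2P − Q) − ¼ ln(1 − 2Q).
1 − 2P − Q = 0.485, giving −½ ln(0.485) = 0.361803.
1 − 2Q = 0.874, giving −¼ ln(0.874) = 0.033669.
d = 0.361803 + 0.033669 = 0.395472.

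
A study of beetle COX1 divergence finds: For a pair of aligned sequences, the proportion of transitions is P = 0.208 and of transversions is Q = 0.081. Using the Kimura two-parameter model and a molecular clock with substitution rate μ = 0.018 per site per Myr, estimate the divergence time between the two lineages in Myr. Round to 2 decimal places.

10.77

Under the Kimura two-parameter model, d = −½ ln(1 − 2P − Q) − ¼ ln(1 − 2Q).
1 − 2P − Q = 0.503, giving −½ ln(0.503) = 0.343583.
1 − 2Q = 0.838, giving −¼ ln(0.838) = 0.044184.
d = 0.343583 + 0.044184 = 0.387767.
Under a molecular clock d = 2μt, so t = d/(2μ) = 0.387767 / (2 × 0.018) = 10.77 Myr.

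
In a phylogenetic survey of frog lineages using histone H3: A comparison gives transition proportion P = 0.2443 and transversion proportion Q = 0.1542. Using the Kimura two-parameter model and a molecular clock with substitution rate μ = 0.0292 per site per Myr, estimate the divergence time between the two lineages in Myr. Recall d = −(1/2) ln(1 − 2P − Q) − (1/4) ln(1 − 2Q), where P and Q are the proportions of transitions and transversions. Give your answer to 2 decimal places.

10.39

Under the Kimura two-parameter model, d = −½ ln(1 − 2P − Q) − ¼ ln(1 − 2Q).
1 − 2P − Q = 0.3572, giving −½ ln(0.3572) = 0.514730.
1 − 2Q = 0.6916, giving −¼ ln(0.6916) = 0.092187.
d = 0.514730 + 0.092187 = 0.606917.
Under a molecular clock d = 2μt, so t = d/(2μ) = 0.606917 / (2 × 0.0292) = 10.39 Myr.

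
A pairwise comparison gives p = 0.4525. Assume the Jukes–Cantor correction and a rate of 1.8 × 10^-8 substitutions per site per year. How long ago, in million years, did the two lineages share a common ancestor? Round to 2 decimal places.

d = −(3/4) ln(1 − 4p/3) = −0.75 ln(1 − 0.603333) = −0.75 ln(0.396667)
  = −0.75 × (-0.924658) = 0.693494 substitutions/site.
Under a molecular clock d = 2μt, so t = d/(2μ) = 0.693494 / (2 × 1.8 × 10^-8) = 19.26 million years.

19.26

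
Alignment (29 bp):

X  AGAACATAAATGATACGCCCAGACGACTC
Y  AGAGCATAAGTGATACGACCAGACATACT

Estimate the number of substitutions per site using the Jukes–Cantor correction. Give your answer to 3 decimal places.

The sequences differ at 8 of 29 sites (4, 10, 18, 25, 26, 27, 28, 29), so p = 8/29 ≈ 0.275862.
d = −(3/4) ln(1 − 4p/3) = −0.75 ln(1 − 0.367816) = −0.75 ln(0.632184)
  = −0.75 × (-0.458575) = 0.343931 substitutions/site.

0.344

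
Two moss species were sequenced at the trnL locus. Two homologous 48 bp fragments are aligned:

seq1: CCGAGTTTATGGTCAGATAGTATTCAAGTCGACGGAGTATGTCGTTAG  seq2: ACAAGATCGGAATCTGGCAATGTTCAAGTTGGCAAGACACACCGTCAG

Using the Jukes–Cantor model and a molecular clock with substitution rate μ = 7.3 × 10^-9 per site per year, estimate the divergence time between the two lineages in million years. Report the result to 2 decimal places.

56.44

The sequences differ at 24 of 48 sites, so p = 24/48 = 0.5.
d = −(3/4) ln(1 − 4p/3) = −0.75 ln(1 − 0.666667) = −0.75 ln(0.333333)
  = −0.75 × (-1.098613) = 0.823960 substitutions/site.
Under a molecular clock d = 2μt, so t = d/(2μ) = 0.823960 / (2 × 7.3 × 10^-9) = 56.44 million years.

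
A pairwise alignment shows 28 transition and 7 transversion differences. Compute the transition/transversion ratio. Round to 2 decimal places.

R = 28/7 = 4.00.

4.00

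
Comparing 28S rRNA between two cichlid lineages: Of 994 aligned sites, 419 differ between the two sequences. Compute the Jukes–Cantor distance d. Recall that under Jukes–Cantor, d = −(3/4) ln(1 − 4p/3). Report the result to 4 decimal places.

p = 419/994 ≈ 0.421529.
d = −(3/4) ln(1 − 4p/3) = −0.75 ln(1 − 0.562039) = −0.75 ln(0.437961)
  = −0.75 × (-0.825625) = 0.619219 substitutions/site.

0.6192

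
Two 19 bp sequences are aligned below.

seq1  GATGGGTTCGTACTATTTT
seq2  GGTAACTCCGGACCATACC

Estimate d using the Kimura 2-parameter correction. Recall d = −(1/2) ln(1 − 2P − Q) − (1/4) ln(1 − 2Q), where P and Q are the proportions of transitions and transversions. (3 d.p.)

1.221

Of 19 sites, 7 differences are transitions and 3 are transversions, so P = 7/19 ≈ 0.368421 and Q = 3/19 ≈ 0.157895.
Under the Kimura two-parameter model, d = −½ ln(1 − 2P − Q) − ¼ ln(1 − 2Q).
1 − 2P − Q = 0.105263, giving −½ ln(0.105263) = 1.125647.
1 − 2Q = 0.68421, giving −¼ ln(0.68421) = 0.094873.
d = 1.125647 + 0.094873 = 1.220520.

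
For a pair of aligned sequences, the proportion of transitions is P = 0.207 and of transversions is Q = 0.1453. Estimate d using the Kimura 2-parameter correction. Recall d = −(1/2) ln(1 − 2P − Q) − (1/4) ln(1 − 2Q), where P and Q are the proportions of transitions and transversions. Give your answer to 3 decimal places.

0.496

Under the Kimura two-parameter model, d = −½ ln(1 − 2P − Q) − ¼ ln(1 − 2Q).
1 − 2P − Q = 0.4407, giving −½ ln(0.4407) = 0.409695.
1 − 2Q = 0.7094, giving −¼ ln(0.7094) = 0.085834.
d = 0.409695 + 0.085834 = 0.495529.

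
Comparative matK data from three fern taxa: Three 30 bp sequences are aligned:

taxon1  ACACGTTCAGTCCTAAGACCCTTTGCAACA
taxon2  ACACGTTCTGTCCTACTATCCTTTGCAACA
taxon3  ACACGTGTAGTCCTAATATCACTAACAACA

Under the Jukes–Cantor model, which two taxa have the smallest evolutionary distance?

taxon1 and taxon2

taxon1–taxon2: 4/30 differ, p = 0.133, d = 0.147.
taxon1–taxon3: 8/30 differ, p = 0.267, d = 0.330.
taxon2–taxon3: 8/30 differ, p = 0.267, d = 0.330.
The smallest distance is between taxon1 and taxon2.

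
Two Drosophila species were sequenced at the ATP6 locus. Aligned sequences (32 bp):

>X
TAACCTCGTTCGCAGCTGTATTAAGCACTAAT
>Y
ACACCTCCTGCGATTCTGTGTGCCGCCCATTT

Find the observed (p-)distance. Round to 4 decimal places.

0.4688

The sequences differ at 15 of 32 positions.
p = 15/32 = 0.46875 ≈ 0.4688 (to 4 d.p.).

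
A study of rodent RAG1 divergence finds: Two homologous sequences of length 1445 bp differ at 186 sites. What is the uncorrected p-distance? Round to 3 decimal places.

p = 186/1445 = 0.128719… ≈ 0.129 (to 3 d.p.).

0.129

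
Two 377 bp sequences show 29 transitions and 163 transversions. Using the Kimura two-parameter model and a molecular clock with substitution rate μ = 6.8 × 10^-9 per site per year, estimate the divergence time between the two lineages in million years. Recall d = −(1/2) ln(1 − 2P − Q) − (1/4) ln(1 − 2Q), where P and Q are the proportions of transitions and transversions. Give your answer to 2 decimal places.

P = 29/377 ≈ 0.076923 and Q = 163/377 ≈ 0.432361.
Under the Kimura two-parameter model, d = −½ ln(1 − 2P − Q) − ¼ ln(1 − 2Q).
1 − 2P − Q = 0.413793, giving −½ ln(0.413793) = 0.441195.
1 − 2Q = 0.135278, giving −¼ ln(0.135278) = 0.500106.
d = 0.441195 + 0.500106 = 0.941301.
Under a molecular clock d = 2μt, so t = d/(2μ) = 0.941301 / (2 × 6.8 × 10^-9) = 69.21 million years.

69.21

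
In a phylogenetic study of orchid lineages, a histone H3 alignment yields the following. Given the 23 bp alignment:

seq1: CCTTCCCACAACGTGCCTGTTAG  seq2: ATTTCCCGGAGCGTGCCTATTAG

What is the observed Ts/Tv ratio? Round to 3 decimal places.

Transitions are A↔G and C↔T; transversions are all other mismatches.
Transitions: 4. Transversions: 2.
R = 4/2 = 2.000.

2.000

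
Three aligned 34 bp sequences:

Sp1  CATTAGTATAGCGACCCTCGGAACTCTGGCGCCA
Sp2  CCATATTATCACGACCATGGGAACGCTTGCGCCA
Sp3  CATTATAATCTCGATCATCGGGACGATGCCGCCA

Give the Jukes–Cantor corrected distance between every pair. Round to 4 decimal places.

d(Sp1,Sp2) = 0.3265, d(Sp1,Sp3) = 0.3734, d(Sp2,Sp3) = 0.3734

Sp1–Sp2: 9/34 sites differ → p ≈ 0.264706, d = −0.75 ln(1 − 0.352941) = 0.326488 ≈ 0.3265.
Sp1–Sp3: 10/34 sites differ → p ≈ 0.294118, d = −0.75 ln(1 − 0.392157) = 0.373379 ≈ 0.3734.
Sp2–Sp3: 10/34 sites differ → p ≈ 0.294118, d = −0.75 ln(1 − 0.392157) = 0.373379 ≈ 0.3734.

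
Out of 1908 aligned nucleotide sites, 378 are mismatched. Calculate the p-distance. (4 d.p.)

0.1981

p = 378/1908 = 0.198113… ≈ 0.1981 (to 4 d.p.).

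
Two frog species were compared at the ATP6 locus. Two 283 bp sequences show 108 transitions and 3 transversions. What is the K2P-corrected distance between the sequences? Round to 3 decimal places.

P = 108/283 ≈ 0.381625 and Q = 3/283 ≈ 0.010601.
Under the Kimura two-parameter model, d = −½ ln(1 − 2P − Q) − ¼ ln(1 − 2Q).
1 − 2P − Q = 0.226149, giving −½ ln(0.226149) = 0.743281.
1 − 2Q = 0.978798, giving −¼ ln(0.978798) = 0.005357.
d = 0.743281 + 0.005357 = 0.748638.

0.749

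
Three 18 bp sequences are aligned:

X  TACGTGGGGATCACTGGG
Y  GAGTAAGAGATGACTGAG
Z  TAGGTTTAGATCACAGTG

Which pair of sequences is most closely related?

X and Z

X–Y: 8/18 differ, p = 0.444, d = 0.673.
X–Z: 6/18 differ, p = 0.333, d = 0.441.
Y–Z: 8/18 differ, p = 0.444, d = 0.673.
The smallest distance is between X and Z.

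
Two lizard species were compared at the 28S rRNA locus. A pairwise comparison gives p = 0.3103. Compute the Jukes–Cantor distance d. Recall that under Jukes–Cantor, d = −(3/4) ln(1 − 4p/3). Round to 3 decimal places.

0.400

d = −(3/4) ln(1 − 4p/3) = −0.75 ln(1 − 0.413733) = −0.75 ln(0.586267)
  = −0.75 × (-0.533980) = 0.400485 substitutions/site.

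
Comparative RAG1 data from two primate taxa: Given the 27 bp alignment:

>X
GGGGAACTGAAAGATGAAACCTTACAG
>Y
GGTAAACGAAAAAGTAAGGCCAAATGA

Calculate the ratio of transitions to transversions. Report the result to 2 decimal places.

2.50

Transitions are A↔G and C↔T; transversions are all other mismatches.
Transitions: 10. Transversions: 4.
R = 10/4 = 2.50.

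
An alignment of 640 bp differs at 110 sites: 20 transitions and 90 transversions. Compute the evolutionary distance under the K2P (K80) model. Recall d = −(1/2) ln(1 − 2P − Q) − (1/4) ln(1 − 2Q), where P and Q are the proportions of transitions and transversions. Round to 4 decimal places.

0.1961

P = 20/640 = 0.03125 and Q = 90/640 = 0.140625.
Under the Kimura two-parameter model, d = −½ ln(1 − 2P − Q) − ¼ ln(1 − 2Q).
1 − 2P − Q = 0.796875, giving −½ ln(0.796875) = 0.113529.
1 − 2Q = 0.71875, giving −¼ ln(0.71875) = 0.082560.
d = 0.113529 + 0.082560 = 0.196089.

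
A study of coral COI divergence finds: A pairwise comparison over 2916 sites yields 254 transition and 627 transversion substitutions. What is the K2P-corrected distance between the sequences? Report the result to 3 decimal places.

P = 254/2916 ≈ 0.087106 and Q = 627/2916 ≈ 0.215021.
Under the Kimura two-parameter model, d = −½ ln(1 − 2P − Q) − ¼ ln(1 − 2Q).
1 − 2P − Q = 0.610767, giving −½ ln(0.610767) = 0.246520.
1 − 2Q = 0.569958, giving −¼ ln(0.569958) = 0.140548.
d = 0.246520 + 0.140548 = 0.387068.

0.387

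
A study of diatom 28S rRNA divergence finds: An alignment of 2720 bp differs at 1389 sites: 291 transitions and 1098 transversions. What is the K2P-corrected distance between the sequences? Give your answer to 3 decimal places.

P = 291/2720 ≈ 0.106985 and Q = 1098/2720 ≈ 0.403676.
Under the Kimura two-parameter model, d = −½ ln(1 − 2P − Q) − ¼ ln(1 − 2Q).
1 − 2P − Q = 0.382354, giving −½ ln(0.382354) = 0.480704.
1 − 2Q = 0.192648, giving −¼ ln(0.192648) = 0.411723.
d = 0.480704 + 0.411723 = 0.892427.

0.892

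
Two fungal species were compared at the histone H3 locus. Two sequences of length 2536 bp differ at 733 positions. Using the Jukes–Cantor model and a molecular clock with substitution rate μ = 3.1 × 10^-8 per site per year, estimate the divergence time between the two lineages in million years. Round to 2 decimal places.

5.89

p = 733/2536 ≈ 0.289038.
d = −(3/4) ln(1 − 4p/3) = −0.75 ln(1 − 0.385384) = −0.75 ln(0.614616)
  = −0.75 × (-0.486758) = 0.365069 substitutions/site.
Under a molecular clock d = 2μt, so t = d/(2μ) = 0.365069 / (2 × 3.1 × 10^-8) = 5.89 million years.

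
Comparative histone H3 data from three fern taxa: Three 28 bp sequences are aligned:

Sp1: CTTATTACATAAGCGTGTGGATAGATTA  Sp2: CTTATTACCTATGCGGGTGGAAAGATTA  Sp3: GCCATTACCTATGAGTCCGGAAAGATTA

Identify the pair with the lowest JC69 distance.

Sp1–Sp2: 4/28 differ, p = 0.143, d = 0.158.
Sp1–Sp3: 9/28 differ, p = 0.321, d = 0.420.
Sp2–Sp3: 7/28 differ, p = 0.250, d = 0.304.
The smallest distance is between Sp1 and Sp2.

Sp1 and Sp2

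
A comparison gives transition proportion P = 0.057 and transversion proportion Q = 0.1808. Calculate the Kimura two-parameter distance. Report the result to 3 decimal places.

Under the Kimura two-parameter model, d = −½ ln(1 − 2P − Q) − ¼ ln(1 − 2Q).
1 − 2P − Q = 0.7052, giving −½ ln(0.7052) = 0.174637.
1 − 2Q = 0.6384, giving −¼ ln(0.6384) = 0.112198.
d = 0.174637 + 0.112198 = 0.286835.

0.287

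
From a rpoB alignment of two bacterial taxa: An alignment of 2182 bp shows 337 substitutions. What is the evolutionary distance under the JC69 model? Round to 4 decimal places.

p = 337/2182 ≈ 0.154445.
d = −(3/4) ln(1 − 4p/3) = −0.75 ln(1 − 0.205927) = −0.75 ln(0.794073)
  = −0.75 × (-0.230580) = 0.172935 substitutions/site.

0.1729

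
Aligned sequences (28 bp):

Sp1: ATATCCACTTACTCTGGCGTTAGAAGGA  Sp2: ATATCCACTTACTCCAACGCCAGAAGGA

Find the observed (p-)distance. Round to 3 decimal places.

The sequences differ at 5 of 28 positions (sites 15, 16, 17, 20, 21).
p = 5/28 = 0.178571… ≈ 0.179 (to 3 d.p.).

0.179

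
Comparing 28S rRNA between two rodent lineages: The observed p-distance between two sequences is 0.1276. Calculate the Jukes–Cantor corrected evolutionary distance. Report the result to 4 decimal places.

d = −(3/4) ln(1 − 4p/3) = −0.75 ln(1 − 0.170133) = −0.75 ln(0.829867)
  = −0.75 × (-0.186490) = 0.139868 substitutions/site.

0.1399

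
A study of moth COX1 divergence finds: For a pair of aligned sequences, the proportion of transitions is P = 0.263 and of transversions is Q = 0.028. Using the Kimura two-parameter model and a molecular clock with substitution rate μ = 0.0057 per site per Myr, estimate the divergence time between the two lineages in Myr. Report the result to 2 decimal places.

36.68

Under the Kimura two-parameter model, d = −½ ln(1 − 2P − Q) − ¼ ln(1 − 2Q).
1 − 2P − Q = 0.446, giving −½ ln(0.446) = 0.403718.
1 − 2Q = 0.944, giving −¼ ln(0.944) = 0.014407.
d = 0.403718 + 0.014407 = 0.418125.
Under a molecular clock d = 2μt, so t = d/(2μ) = 0.418125 / (2 × 0.0057) = 36.68 Myr.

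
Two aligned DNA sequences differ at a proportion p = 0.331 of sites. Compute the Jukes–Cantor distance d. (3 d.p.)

d = −(3/4) ln(1 − 4p/3) = −0.75 ln(1 − 0.441333) = −0.75 ln(0.558667)
  = −0.75 × (-0.582202) = 0.436652 substitutions/site.

0.437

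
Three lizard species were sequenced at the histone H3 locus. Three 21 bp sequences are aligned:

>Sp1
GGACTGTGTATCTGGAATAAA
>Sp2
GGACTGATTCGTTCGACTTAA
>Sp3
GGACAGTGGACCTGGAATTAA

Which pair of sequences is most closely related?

Sp1 and Sp3

Sp1–Sp2: 8/21 differ, p = 0.381, d = 0.532.
Sp1–Sp3: 4/21 differ, p = 0.190, d = 0.220.
Sp2–Sp3: 9/21 differ, p = 0.429, d = 0.635.
The smallest distance is between Sp1 and Sp3.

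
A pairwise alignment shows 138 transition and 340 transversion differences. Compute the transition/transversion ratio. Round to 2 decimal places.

0.41

R = 138/340 = 0.405882… ≈ 0.41 (to 2 d.p.).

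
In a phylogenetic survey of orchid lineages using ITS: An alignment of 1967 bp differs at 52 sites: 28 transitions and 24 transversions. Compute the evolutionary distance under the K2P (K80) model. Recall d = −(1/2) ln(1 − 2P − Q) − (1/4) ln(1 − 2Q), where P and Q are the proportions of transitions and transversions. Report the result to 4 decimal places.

0.0269

P = 28/1967 ≈ 0.014235 and Q = 24/1967 ≈ 0.012201.
Under the Kimura two-parameter model, d = −½ ln(1 − 2P − Q) − ¼ ln(1 − 2Q).
1 − 2P − Q = 0.959329, giving −½ ln(0.959329) = 0.020761.
1 − 2Q = 0.975598, giving −¼ ln(0.975598) = 0.006176.
d = 0.020761 + 0.006176 = 0.026937.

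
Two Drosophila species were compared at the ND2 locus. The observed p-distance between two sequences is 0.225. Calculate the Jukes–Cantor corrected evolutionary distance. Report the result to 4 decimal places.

0.2675

d = −(3/4) ln(1 − 4p/3) = −0.75 ln(1 − 0.3) = −0.75 ln(0.7)
  = −0.75 × (-0.356675) = 0.267506 substitutions/site.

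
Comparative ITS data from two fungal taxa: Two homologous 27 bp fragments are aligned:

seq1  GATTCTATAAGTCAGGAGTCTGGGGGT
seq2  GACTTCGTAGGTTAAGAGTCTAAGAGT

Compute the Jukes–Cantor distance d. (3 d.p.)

0.511

The sequences differ at 10 of 27 sites (3, 5, 6, 7, 10, 13, 15, 22, 23, 25), so p = 10/27 ≈ 0.37037.
d = −(3/4) ln(1 − 4p/3) = −0.75 ln(1 − 0.493827) = −0.75 ln(0.506173)
  = −0.75 × (-0.680877) = 0.510658 substitutions/site.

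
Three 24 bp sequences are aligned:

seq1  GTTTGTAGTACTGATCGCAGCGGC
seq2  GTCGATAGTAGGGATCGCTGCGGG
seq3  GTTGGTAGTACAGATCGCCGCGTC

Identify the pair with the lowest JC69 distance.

seq1–seq2: 7/24 differ, p = 0.292, d = 0.369.
seq1–seq3: 4/24 differ, p = 0.167, d = 0.188.
seq2–seq3: 7/24 differ, p = 0.292, d = 0.369.
The smallest distance is between seq1 and seq3.

seq1 and seq3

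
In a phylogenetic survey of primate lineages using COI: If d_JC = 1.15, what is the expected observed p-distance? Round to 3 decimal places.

0.588

p = (3/4)(1 − e^(−4d/3)) = 0.75 × (1 − e^(-1.533333)) = 0.75 × (1 − 0.215815) = 0.588139.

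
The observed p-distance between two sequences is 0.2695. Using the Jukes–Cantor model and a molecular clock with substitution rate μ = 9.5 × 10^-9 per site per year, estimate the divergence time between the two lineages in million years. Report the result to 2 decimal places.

d = −(3/4) ln(1 − 4p/3) = −0.75 ln(1 − 0.359333) = −0.75 ln(0.640667)
  = −0.75 × (-0.445245) = 0.333934 substitutions/site.
Under a molecular clock d = 2μt, so t = d/(2μ) = 0.333934 / (2 × 9.5 × 10^-9) = 17.58 million years.

17.58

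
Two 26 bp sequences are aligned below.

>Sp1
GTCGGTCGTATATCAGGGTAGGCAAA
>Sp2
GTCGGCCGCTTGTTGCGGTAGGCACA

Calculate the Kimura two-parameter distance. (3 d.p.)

Of 26 sites, 5 differences are transitions and 3 are transversions, so P = 5/26 ≈ 0.192308 and Q = 3/26 ≈ 0.115385.
Under the Kimura two-parameter model, d = −½ ln(1 − 2P − Q) − ¼ ln(1 − 2Q).
1 − 2P − Q = 0.499999, giving −½ ln(0.499999) = 0.346575.
1 − 2Q = 0.76923, giving −¼ ln(0.76923) = 0.065591.
d = 0.346575 + 0.065591 = 0.412166.

0.412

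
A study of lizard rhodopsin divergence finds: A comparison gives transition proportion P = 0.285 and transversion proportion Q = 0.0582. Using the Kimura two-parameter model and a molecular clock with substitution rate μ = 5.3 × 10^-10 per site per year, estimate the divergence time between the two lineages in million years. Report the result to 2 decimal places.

495.88

Under the Kimura two-parameter model, d = −½ ln(1 − 2P − Q) − ¼ ln(1 − 2Q).
1 − 2P − Q = 0.3718, giving −½ ln(0.3718) = 0.494700.
1 − 2Q = 0.8836, giving −¼ ln(0.8836) = 0.030938.
d = 0.494700 + 0.030938 = 0.525638.
Under a molecular clock d = 2μt, so t = d/(2μ) = 0.525638 / (2 × 5.3 × 10^-10) = 495.88 million years.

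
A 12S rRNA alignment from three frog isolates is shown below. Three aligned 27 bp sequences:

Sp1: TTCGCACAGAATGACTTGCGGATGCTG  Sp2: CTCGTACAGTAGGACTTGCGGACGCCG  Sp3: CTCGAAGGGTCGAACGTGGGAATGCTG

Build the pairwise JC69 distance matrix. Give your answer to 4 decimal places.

Sp1–Sp2: 6/27 sites differ → p ≈ 0.222222, d = −0.75 ln(1 − 0.296296) = 0.263548 ≈ 0.2635.
Sp1–Sp3: 11/27 sites differ → p ≈ 0.407407, d = −0.75 ln(1 − 0.543209) = 0.587647 ≈ 0.5876.
Sp2–Sp3: 10/27 sites differ → p ≈ 0.37037, d = −0.75 ln(1 − 0.493827) = 0.510658 ≈ 0.5107.

d(Sp1,Sp2) = 0.2635, d(Sp1,Sp3) = 0.5876, d(Sp2,Sp3) = 0.5107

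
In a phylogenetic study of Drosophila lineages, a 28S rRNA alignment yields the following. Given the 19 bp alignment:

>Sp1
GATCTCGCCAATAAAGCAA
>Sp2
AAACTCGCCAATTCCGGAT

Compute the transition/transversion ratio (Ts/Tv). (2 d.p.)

0.17

Transitions are A↔G and C↔T; transversions are all other mismatches.
Transitions: 1. Transversions: 6.
R = 1/6 = 0.166666… ≈ 0.17 (to 2 d.p.).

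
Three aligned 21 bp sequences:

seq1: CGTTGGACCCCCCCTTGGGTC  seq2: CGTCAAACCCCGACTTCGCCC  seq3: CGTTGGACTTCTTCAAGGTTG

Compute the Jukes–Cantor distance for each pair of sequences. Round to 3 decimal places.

d(seq1,seq2) = 0.532, d(seq1,seq3) = 0.532, d(seq2,seq3) = 1.309

seq1–seq2: 8/21 sites differ → p ≈ 0.380952, d = −0.75 ln(1 − 0.507936) = 0.531860 ≈ 0.532.
seq1–seq3: 8/21 sites differ → p ≈ 0.380952, d = −0.75 ln(1 − 0.507936) = 0.531860 ≈ 0.532.
seq2–seq3: 13/21 sites differ → p ≈ 0.619048, d = −0.75 ln(1 − 0.825397) = 1.308930 ≈ 1.309.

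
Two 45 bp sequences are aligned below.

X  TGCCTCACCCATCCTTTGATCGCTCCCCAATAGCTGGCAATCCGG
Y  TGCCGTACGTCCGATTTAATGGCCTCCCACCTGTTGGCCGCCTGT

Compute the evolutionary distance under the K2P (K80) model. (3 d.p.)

0.768

Of 45 sites, 11 differences are transitions and 10 are transversions, so P = 11/45 ≈ 0.244444 and Q = 10/45 ≈ 0.222222.
Under the Kimura two-parameter model, d = −½ ln(1 − 2P − Q) − ¼ ln(1 − 2Q).
1 − 2P − Q = 0.28889, giving −½ ln(0.28889) = 0.620855.
1 − 2Q = 0.555556, giving −¼ ln(0.555556) = 0.146946.
d = 0.620855 + 0.146946 = 0.767801.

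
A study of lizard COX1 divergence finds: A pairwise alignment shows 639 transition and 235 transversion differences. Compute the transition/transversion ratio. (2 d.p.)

R = 639/235 = 2.719148… ≈ 2.72 (to 2 d.p.).

2.72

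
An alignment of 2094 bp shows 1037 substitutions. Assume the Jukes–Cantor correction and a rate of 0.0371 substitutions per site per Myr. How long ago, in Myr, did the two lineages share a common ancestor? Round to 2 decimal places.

p = 1037/2094 ≈ 0.495224.
d = −(3/4) ln(1 − 4p/3) = −0.75 ln(1 − 0.660299) = −0.75 ln(0.339701)
  = −0.75 × (-1.079689) = 0.809767 substitutions/site.
Under a molecular clock d = 2μt, so t = d/(2μ) = 0.809767 / (2 × 0.0371) = 10.91 Myr.

10.91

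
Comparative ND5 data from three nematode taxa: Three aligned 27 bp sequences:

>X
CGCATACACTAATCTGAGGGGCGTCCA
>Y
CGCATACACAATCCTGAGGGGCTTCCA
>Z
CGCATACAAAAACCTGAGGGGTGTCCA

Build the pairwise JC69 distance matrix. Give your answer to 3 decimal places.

d(X,Y) = 0.165, d(X,Z) = 0.165, d(Y,Z) = 0.165

X–Y: 4/27 sites differ → p ≈ 0.148148, d = −0.75 ln(1 − 0.197531) = 0.165047 ≈ 0.165.
X–Z: 4/27 sites differ → p ≈ 0.148148, d = −0.75 ln(1 − 0.197531) = 0.165047 ≈ 0.165.
Y–Z: 4/27 sites differ → p ≈ 0.148148, d = −0.75 ln(1 − 0.197531) = 0.165047 ≈ 0.165.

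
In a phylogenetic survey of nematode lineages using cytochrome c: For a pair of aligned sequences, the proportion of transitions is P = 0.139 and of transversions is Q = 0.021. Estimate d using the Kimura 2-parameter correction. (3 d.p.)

Under the Kimura two-parameter model, d = −½ ln(1 − 2P − Q) − ¼ ln(1 − 2Q).
1 − 2P − Q = 0.701, giving −½ ln(0.701) = 0.177624.
1 − 2Q = 0.958, giving −¼ ln(0.958) = 0.010727.
d = 0.177624 + 0.010727 = 0.188351.

0.188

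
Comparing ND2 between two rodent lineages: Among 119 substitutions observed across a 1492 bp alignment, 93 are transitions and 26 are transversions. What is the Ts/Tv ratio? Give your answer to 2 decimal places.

3.58

R = 93/26 = 3.576923… ≈ 3.58 (to 2 d.p.).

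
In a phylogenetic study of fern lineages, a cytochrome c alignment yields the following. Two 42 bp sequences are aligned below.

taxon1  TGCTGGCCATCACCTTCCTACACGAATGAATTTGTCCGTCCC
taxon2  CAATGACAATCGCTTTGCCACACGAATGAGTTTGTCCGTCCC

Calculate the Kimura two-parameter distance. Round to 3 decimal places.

0.298

Of 42 sites, 7 differences are transitions and 3 are transversions, so P = 7/42 ≈ 0.166667 and Q = 3/42 ≈ 0.071429.
Under the Kimura two-parameter model, d = −½ ln(1 − 2P − Q) − ¼ ln(1 − 2Q).
1 − 2P − Q = 0.595237, giving −½ ln(0.595237) = 0.259398.
1 − 2Q = 0.857142, giving −¼ ln(0.857142) = 0.038538.
d = 0.259398 + 0.038538 = 0.297936.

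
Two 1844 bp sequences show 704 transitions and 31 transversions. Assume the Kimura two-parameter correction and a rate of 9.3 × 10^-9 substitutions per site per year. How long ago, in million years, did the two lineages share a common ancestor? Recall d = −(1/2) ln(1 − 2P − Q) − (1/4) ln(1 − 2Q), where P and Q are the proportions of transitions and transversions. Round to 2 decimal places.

P = 704/1844 ≈ 0.381779 and Q = 31/1844 ≈ 0.016811.
Under the Kimura two-parameter model, d = −½ ln(1 − 2P − Q) − ¼ ln(1 − 2Q).
1 − 2P − Q = 0.219631, giving −½ ln(0.219631) = 0.757903.
1 − 2Q = 0.966378, giving −¼ ln(0.966378) = 0.008550.
d = 0.757903 + 0.008550 = 0.766453.
Under a molecular clock d = 2μt, so t = d/(2μ) = 0.766453 / (2 × 9.3 × 10^-9) = 41.21 million years.

41.21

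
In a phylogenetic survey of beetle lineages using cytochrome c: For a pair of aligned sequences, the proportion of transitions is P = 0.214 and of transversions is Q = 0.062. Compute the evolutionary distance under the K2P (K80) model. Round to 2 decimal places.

0.37

Under the Kimura two-parameter model, d = −½ ln(1 − 2P − Q) − ¼ ln(1 − 2Q).
1 − 2P − Q = 0.51, giving −½ ln(0.51) = 0.336672.
1 − 2Q = 0.876, giving −¼ ln(0.876) = 0.033097.
d = 0.336672 + 0.033097 = 0.369769.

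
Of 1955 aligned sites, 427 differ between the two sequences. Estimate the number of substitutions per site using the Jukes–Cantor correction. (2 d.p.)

0.26

p = 427/1955 ≈ 0.218414.
d = −(3/4) ln(1 − 4p/3) = −0.75 ln(1 − 0.291219) = −0.75 ln(0.708781)
  = −0.75 × (-0.344209) = 0.258157 substitutions/site.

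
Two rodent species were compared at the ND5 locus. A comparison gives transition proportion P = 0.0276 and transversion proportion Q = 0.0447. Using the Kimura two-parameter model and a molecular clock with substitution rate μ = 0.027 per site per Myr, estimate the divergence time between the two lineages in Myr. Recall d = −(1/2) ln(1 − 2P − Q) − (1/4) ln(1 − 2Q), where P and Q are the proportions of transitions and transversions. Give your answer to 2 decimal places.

Under the Kimura two-parameter model, d = −½ ln(1 − 2P − Q) − ¼ ln(1 − 2Q).
1 − 2P − Q = 0.9001, giving −½ ln(0.9001) = 0.052625.
1 − 2Q = 0.9106, giving −¼ ln(0.9106) = 0.023413.
d = 0.052625 + 0.023413 = 0.076038.
Under a molecular clock d = 2μt, so t = d/(2μ) = 0.076038 / (2 × 0.027) = 1.41 Myr.

1.41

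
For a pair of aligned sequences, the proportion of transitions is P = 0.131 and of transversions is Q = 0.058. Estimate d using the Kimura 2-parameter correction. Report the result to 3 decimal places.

0.224

Under the Kimura two-parameter model, d = −½ ln(1 − 2P − Q) − ¼ ln(1 − 2Q).
1 − 2P − Q = 0.68, giving −½ ln(0.68) = 0.192831.
1 − 2Q = 0.884, giving −¼ ln(0.884) = 0.030825.
d = 0.192831 + 0.030825 = 0.223656.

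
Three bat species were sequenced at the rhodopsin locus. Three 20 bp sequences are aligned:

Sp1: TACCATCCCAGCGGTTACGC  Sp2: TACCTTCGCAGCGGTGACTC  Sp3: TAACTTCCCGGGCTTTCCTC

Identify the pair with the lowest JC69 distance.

Sp1–Sp2: 4/20 differ, p = 0.200, d = 0.233.
Sp1–Sp3: 8/20 differ, p = 0.400, d = 0.572.
Sp2–Sp3: 8/20 differ, p = 0.400, d = 0.572.
The smallest distance is between Sp1 and Sp2.

Sp1 and Sp2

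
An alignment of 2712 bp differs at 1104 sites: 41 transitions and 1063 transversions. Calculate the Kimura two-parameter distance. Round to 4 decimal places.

P = 41/2712 ≈ 0.015118 and Q = 1063/2712 ≈ 0.391962.
Under the Kimura two-parameter model, d = −½ ln(1 − 2P − Q) − ¼ ln(1 − 2Q).
1 − 2P − Q = 0.577802, giving −½ ln(0.577802) = 0.274262.
1 − 2Q = 0.216076, giving −¼ ln(0.216076) = 0.383031.
d = 0.274262 + 0.383031 = 0.657293.

0.6573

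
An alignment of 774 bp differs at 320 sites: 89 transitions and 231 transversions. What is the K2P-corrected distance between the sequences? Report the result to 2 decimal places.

0.60

P = 89/774 ≈ 0.114987 and Q = 231/774 ≈ 0.29845.
Under the Kimura two-parameter model, d = −½ ln(1 − 2P − Q) − ¼ ln(1 − 2Q).
1 − 2P − Q = 0.471576, giving −½ ln(0.471576) = 0.375838.
1 − 2Q = 0.4031, giving −¼ ln(0.4031) = 0.227143.
d = 0.375838 + 0.227143 = 0.602981.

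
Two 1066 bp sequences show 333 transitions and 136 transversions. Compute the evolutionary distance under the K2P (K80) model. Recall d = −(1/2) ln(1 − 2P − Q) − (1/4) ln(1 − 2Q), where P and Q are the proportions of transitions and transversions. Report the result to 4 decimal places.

0.7715

P = 333/1066 ≈ 0.312383 and Q = 136/1066 ≈ 0.12758.
Under the Kimura two-parameter model, d = −½ ln(1 − 2P − Q) − ¼ ln(1 − 2Q).
1 − 2P − Q = 0.247654, giving −½ ln(0.247654) = 0.697861.
1 − 2Q = 0.74484, giving −¼ ln(0.74484) = 0.073646.
d = 0.697861 + 0.073646 = 0.771507.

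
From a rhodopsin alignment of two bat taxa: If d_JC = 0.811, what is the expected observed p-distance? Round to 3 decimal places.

0.496

p = (3/4)(1 − e^(−4d/3)) = 0.75 × (1 − e^(-1.081333)) = 0.75 × (1 − 0.339143) = 0.495643.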